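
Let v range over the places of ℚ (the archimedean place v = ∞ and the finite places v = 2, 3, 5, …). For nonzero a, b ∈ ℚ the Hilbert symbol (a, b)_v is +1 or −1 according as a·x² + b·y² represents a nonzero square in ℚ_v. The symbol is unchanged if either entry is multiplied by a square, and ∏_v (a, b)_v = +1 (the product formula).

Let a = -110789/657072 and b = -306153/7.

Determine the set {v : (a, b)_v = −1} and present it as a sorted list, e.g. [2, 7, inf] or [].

[3, 19, 29, inf]

(a, b) ≡ (-6783, -238119) mod (ℚ^×)²; places V = {2, 3, 7, 13, 17, 19, 23, 29, ∞}.
(a,b)_17: α=1, u≡9; β=1, v≡4 (mod 17); (9|17)=+1, (4|17)=+1; sign (−1)^0·+1^1·+1^1 = +1.
(a,b)_23: α=0, u≡6; β=1, v≡14 (mod 23); (6|23)=+1, (14|23)=-1; sign (−1)^0·+1^1·-1^0 = +1.
(a,b)_19: α=1, u≡11; β=0, v≡10 (mod 19); (11|19)=+1, (10|19)=-1; sign (−1)^0·+1^0·-1^1 = -1.
(a,b)_3: α=-5, u≡1; β=3, v≡1 (mod 3); (1|3)=+1, (1|3)=+1; sign (−1)^1·+1^3·+1^-5 = -1.
(a,b)_7: α=3, u≡2; β=-1, v≡6 (mod 7); (2|7)=+1, (6|7)=-1; sign (−1)^1·+1^-1·-1^3 = +1.
(a,b)_13: α=-2, u≡10; β=0, v≡7 (mod 13); (10|13)=+1, (7|13)=-1; sign (−1)^0·+1^0·-1^-2 = +1.
(a,b)_2: α=-4, β=0; u≡1, v≡1 (mod 8); ε(u)ε(v)=0·0, αω(v)=-4·0, βω(u)=0·0; sum ≡ 0  ⇒  +1.
(a,b)_∞: sgn(-6783)=−, sgn(-238119)=−, so -1.
(a,b)_29: α=0, u≡27; β=1, v≡4 (mod 29); (27|29)=-1, (4|29)=+1; sign (−1)^0·-1^1·+1^0 = -1.
(-6783, -238119 / ℚ) ramifies at {3, 19, 29, ∞}: a division algebra.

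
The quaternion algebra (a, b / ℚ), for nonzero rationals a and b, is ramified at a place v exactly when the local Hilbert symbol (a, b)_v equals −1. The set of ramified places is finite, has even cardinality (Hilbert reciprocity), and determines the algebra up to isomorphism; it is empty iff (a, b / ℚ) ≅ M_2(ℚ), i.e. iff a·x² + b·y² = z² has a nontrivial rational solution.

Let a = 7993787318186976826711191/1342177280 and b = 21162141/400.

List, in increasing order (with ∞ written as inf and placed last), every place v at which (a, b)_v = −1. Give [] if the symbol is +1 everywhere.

[7, 11, 13, 29]

(a, b) ≡ (1325155, 29029) mod (ℚ^×)²; places V = {2, 3, 5, 7, 11, 13, 19, 29, 37, ∞}.
(a,b)_2: α=-28, β=-4; u≡3, v≡5 (mod 8); ε(u)ε(v)=1·0, αω(v)=-28·1, βω(u)=-4·1; sum ≡ 0  ⇒  +1.
(a,b)_3: α=6, u≡1; β=6, v≡1 (mod 3); (1|3)=+1, (1|3)=+1; sign (−1)^0·+1^6·+1^6 = +1.
(a,b)_11: α=4, u≡6; β=1, v≡2 (mod 11); (6|11)=-1, (2|11)=-1; sign (−1)^0·-1^1·-1^4 = -1.
(a,b)_7: α=6, u≡3; β=1, v≡3 (mod 7); (3|7)=-1, (3|7)=-1; sign (−1)^0·-1^1·-1^6 = -1.
(a,b)_∞: sgn(1325155)=+, sgn(29029)=+, so +1.
(a,b)_37: α=1, u≡11; β=0, v≡33 (mod 37); (11|37)=+1, (33|37)=+1; sign (−1)^0·+1^0·+1^1 = +1.
(a,b)_5: α=-1, u≡1; β=-2, v≡1 (mod 5); (1|5)=+1, (1|5)=+1; sign (−1)^0·+1^-2·+1^-1 = +1.
(a,b)_29: α=3, u≡4; β=1, v≡19 (mod 29); (4|29)=+1, (19|29)=-1; sign (−1)^0·+1^1·-1^3 = -1.
(a,b)_13: α=5, u≡5; β=1, v≡1 (mod 13); (5|13)=-1, (1|13)=+1; sign (−1)^0·-1^1·+1^5 = -1.
(a,b)_19: α=1, u≡13; β=0, v≡17 (mod 19); (13|19)=-1, (17|19)=+1; sign (−1)^0·-1^0·+1^1 = +1.
|Ram(1325155, 29029)| = 4, even; anisotropic at {7, 11, 13, 29}.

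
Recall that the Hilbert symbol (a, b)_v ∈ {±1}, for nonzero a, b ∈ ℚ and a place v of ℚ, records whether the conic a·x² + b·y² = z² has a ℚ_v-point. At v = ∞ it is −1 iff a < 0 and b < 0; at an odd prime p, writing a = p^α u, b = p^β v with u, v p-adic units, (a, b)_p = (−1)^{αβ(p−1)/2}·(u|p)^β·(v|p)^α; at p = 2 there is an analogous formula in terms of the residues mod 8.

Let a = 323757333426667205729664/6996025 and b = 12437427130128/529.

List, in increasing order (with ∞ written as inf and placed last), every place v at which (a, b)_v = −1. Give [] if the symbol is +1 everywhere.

Mod squares: a ≡ 6006, b ≡ 273. Check v ∈ {∞, 2, 3, 5, 7, 11, 13, 23}.
v=23: a=23^-4·(≡8), b=23^-2·(≡21) mod 23; (8|23)=+1, (21|23)=-1; (−1)^{-4·-2·11}·(+1)^-2·(-1)^-4 = +1.
v=5: a=5^-2·(≡4), b=5^0·(≡2) mod 5; (4|5)=+1, (2|5)=-1; (−1)^{-2·0·2}·(+1)^0·(-1)^-2 = +1.
v=∞: 6006 > 0 and 273 > 0  ⇒  (a,b)_∞ = +1.
v=3: a=3^11·(≡1), b=3^5·(≡1) mod 3; (1|3)=+1, (1|3)=+1; (−1)^{11·5·1}·(+1)^5·(+1)^11 = -1.
v=13: a=13^3·(≡11), b=13^1·(≡8) mod 13; (11|13)=-1, (8|13)=-1; (−1)^{3·1·6}·(-1)^1·(-1)^3 = +1.
v=11: a=11^5·(≡8), b=11^4·(≡1) mod 11; (8|11)=-1, (1|11)=+1; (−1)^{5·4·5}·(-1)^4·(+1)^5 = +1.
v=7: a=7^9·(≡1), b=7^5·(≡4) mod 7; (1|7)=+1, (4|7)=+1; (−1)^{9·5·3}·(+1)^5·(+1)^9 = -1.
v=2: v_2(a)=7, v_2(b)=4; units ≡ 3, 1 (mod 8); ε·ε+αω+βω = 1·0+7·0+4·1 ≡ 0  ⇒  (a,b)_2 = +1.
|Ram(6006, 273)| = 2, even; anisotropic at {3, 7}.

[3, 7]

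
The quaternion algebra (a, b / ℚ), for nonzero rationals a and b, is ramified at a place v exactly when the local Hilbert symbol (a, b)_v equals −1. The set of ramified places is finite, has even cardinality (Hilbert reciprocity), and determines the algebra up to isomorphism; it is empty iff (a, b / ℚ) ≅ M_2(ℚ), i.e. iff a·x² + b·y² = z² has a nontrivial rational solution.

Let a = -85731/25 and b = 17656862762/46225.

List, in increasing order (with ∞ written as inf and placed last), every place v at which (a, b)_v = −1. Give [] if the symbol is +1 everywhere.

Mod squares: a ≡ -51, b ≡ 2618. Check v ∈ {∞, 2, 3, 5, 7, 11, 17, 41, 43, 53}.
v=53: a=53^0·(≡20), b=53^2·(≡2) mod 53; (20|53)=-1, (2|53)=-1; (−1)^{0·2·26}·(-1)^2·(-1)^0 = +1.
v=17: a=17^1·(≡5), b=17^1·(≡8) mod 17; (5|17)=-1, (8|17)=+1; (−1)^{1·1·8}·(-1)^1·(+1)^1 = -1.
v=5: a=5^-2·(≡4), b=5^-2·(≡3) mod 5; (4|5)=+1, (3|5)=-1; (−1)^{-2·-2·2}·(+1)^-2·(-1)^-2 = +1.
v=11: a=11^0·(≡1), b=11^1·(≡6) mod 11; (1|11)=+1, (6|11)=-1; (−1)^{0·1·5}·(+1)^1·(-1)^0 = +1.
v=2: v_2(a)=0, v_2(b)=1; units ≡ 5, 5 (mod 8); ε·ε+αω+βω = 0·0+0·1+1·1 ≡ 1  ⇒  (a,b)_2 = -1.
v=43: a=43^0·(≡40), b=43^-2·(≡11) mod 43; (40|43)=+1, (11|43)=+1; (−1)^{0·-2·21}·(+1)^-2·(+1)^0 = +1.
v=7: a=7^0·(≡3), b=7^5·(≡5) mod 7; (3|7)=-1, (5|7)=-1; (−1)^{0·5·3}·(-1)^5·(-1)^0 = -1.
v=∞: -51 < 0 and 2618 > 0  ⇒  (a,b)_∞ = +1.
v=41: a=41^2·(≡16), b=41^0·(≡3) mod 41; (16|41)=+1, (3|41)=-1; (−1)^{2·0·20}·(+1)^0·(-1)^2 = +1.
v=3: a=3^1·(≡1), b=3^0·(≡2) mod 3; (1|3)=+1, (2|3)=-1; (−1)^{1·0·1}·(+1)^0·(-1)^1 = -1.
Ram(-51, 2618) = {2, 3, 7, 17}; no ℚ_2-point on the conic.

[2, 3, 7, 17]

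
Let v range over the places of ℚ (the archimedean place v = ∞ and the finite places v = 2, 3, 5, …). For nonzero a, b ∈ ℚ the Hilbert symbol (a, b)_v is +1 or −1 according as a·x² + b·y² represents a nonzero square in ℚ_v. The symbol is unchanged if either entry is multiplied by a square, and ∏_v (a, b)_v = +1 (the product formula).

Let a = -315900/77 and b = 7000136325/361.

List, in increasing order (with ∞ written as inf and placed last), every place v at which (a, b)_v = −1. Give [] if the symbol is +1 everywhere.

(a, b) ≡ (-3003, 13) mod (ℚ^×)²; places V = {2, 3, 5, 7, 11, 13, 17, 19, ∞}.
(a,b)_3: α=5, u≡1; β=2, v≡1 (mod 3); (1|3)=+1, (1|3)=+1; sign (−1)^0·+1^2·+1^5 = +1.
(a,b)_13: α=1, u≡3; β=3, v≡12 (mod 13); (3|13)=+1, (12|13)=+1; sign (−1)^0·+1^3·+1^1 = +1.
(a,b)_7: α=-1, u≡6; β=2, v≡3 (mod 7); (6|7)=-1, (3|7)=-1; sign (−1)^0·-1^2·-1^-1 = -1.
(a,b)_∞: sgn(-3003)=−, sgn(13)=+, so +1.
(a,b)_11: α=-1, u≡6; β=0, v≡8 (mod 11); (6|11)=-1, (8|11)=-1; sign (−1)^0·-1^0·-1^-1 = -1.
(a,b)_19: α=0, u≡13; β=-2, v≡12 (mod 19); (13|19)=-1, (12|19)=-1; sign (−1)^0·-1^-2·-1^0 = +1.
(a,b)_5: α=2, u≡2; β=2, v≡3 (mod 5); (2|5)=-1, (3|5)=-1; sign (−1)^0·-1^2·-1^2 = +1.
(a,b)_17: α=0, u≡5; β=2, v≡9 (mod 17); (5|17)=-1, (9|17)=+1; sign (−1)^0·-1^2·+1^0 = +1.
(a,b)_2: α=2, β=0; u≡5, v≡5 (mod 8); ε(u)ε(v)=0·0, αω(v)=2·1, βω(u)=0·1; sum ≡ 0  ⇒  +1.
(-3003, 13 / ℚ) ramifies at {7, 11}: a division algebra.

[7, 11]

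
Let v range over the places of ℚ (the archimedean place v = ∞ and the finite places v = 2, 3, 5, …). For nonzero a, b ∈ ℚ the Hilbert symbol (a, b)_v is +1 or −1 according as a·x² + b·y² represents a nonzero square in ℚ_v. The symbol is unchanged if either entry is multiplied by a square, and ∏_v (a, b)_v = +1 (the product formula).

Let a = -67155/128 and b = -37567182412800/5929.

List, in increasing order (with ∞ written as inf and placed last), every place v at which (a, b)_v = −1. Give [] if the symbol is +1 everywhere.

Mod squares: a ≡ -1110, b ≡ -87. Check v ∈ {∞, 2, 3, 5, 7, 11, 29, 37}.
v=2: v_2(a)=-7, v_2(b)=10; units ≡ 5, 1 (mod 8); ε·ε+αω+βω = 0·0+-7·0+10·1 ≡ 0  ⇒  (a,b)_2 = +1.
v=37: a=37^1·(≡26), b=37^4·(≡15) mod 37; (26|37)=+1, (15|37)=-1; (−1)^{1·4·18}·(+1)^4·(-1)^1 = -1.
v=29: a=29^0·(≡8), b=29^1·(≡17) mod 29; (8|29)=-1, (17|29)=-1; (−1)^{0·1·14}·(-1)^1·(-1)^0 = -1.
v=∞: -1110 < 0 and -87 < 0  ⇒  (a,b)_∞ = -1.
v=11: a=11^2·(≡4), b=11^-2·(≡3) mod 11; (4|11)=+1, (3|11)=+1; (−1)^{2·-2·5}·(+1)^-2·(+1)^2 = +1.
v=3: a=3^1·(≡2), b=3^3·(≡1) mod 3; (2|3)=-1, (1|3)=+1; (−1)^{1·3·1}·(-1)^3·(+1)^1 = +1.
v=7: a=7^0·(≡5), b=7^-2·(≡1) mod 7; (5|7)=-1, (1|7)=+1; (−1)^{0·-2·3}·(-1)^-2·(+1)^0 = +1.
v=5: a=5^1·(≡3), b=5^2·(≡2) mod 5; (3|5)=-1, (2|5)=-1; (−1)^{1·2·2}·(-1)^2·(-1)^1 = -1.
Ram(-1110, -87) = {5, 29, 37, ∞}; no ℚ_5-point on the conic.

[5, 29, 37, inf]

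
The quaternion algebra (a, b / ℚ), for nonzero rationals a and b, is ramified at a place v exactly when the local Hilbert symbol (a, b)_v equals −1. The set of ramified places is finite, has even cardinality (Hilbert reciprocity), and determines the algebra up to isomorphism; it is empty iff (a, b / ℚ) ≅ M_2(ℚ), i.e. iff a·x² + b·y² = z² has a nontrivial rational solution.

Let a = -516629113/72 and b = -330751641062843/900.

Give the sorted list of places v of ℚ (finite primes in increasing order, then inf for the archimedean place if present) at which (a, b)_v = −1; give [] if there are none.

[2, 13, 29, inf]

Mod squares: a ≡ -4466, b ≡ -97643. Check v ∈ {∞, 2, 3, 5, 7, 11, 13, 29, 37}.
v=∞: -4466 < 0 and -97643 < 0  ⇒  (a,b)_∞ = -1.
v=37: a=37^2·(≡7), b=37^3·(≡9) mod 37; (7|37)=+1, (9|37)=+1; (−1)^{2·3·18}·(+1)^3·(+1)^2 = +1.
v=5: a=5^0·(≡1), b=5^-2·(≡2) mod 5; (1|5)=+1, (2|5)=-1; (−1)^{0·-2·2}·(+1)^-2·(-1)^0 = +1.
v=2: v_2(a)=-3, v_2(b)=-2; units ≡ 7, 5 (mod 8); ε·ε+αω+βω = 1·0+-3·1+-2·0 ≡ 1  ⇒  (a,b)_2 = -1.
v=7: a=7^1·(≡6), b=7^1·(≡1) mod 7; (6|7)=-1, (1|7)=+1; (−1)^{1·1·3}·(-1)^1·(+1)^1 = +1.
v=3: a=3^-2·(≡1), b=3^-2·(≡1) mod 3; (1|3)=+1, (1|3)=+1; (−1)^{-2·-2·1}·(+1)^-2·(+1)^-2 = +1.
v=29: a=29^1·(≡20), b=29^1·(≡17) mod 29; (20|29)=+1, (17|29)=-1; (−1)^{1·1·14}·(+1)^1·(-1)^1 = -1.
v=13: a=13^2·(≡11), b=13^3·(≡12) mod 13; (11|13)=-1, (12|13)=+1; (−1)^{2·3·6}·(-1)^3·(+1)^2 = -1.
v=11: a=11^1·(≡9), b=11^4·(≡4) mod 11; (9|11)=+1, (4|11)=+1; (−1)^{1·4·5}·(+1)^4·(+1)^1 = +1.
Ram(-4466, -97643) = {2, 13, 29, ∞}; no ℚ_2-point on the conic.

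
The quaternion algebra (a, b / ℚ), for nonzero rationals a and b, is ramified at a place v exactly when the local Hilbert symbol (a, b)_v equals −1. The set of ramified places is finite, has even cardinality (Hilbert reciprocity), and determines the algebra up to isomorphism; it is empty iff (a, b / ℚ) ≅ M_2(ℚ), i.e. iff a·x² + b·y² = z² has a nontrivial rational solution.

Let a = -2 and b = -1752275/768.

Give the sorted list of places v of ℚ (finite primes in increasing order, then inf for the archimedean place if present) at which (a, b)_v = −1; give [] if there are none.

(a, b) ≡ (-2, -210273) mod (ℚ^×)²; places V = {2, 3, 5, 7, 17, 19, 31, ∞}.
(a,b)_3: α=0, u≡1; β=-1, v≡1 (mod 3); (1|3)=+1, (1|3)=+1; sign (−1)^0·+1^-1·+1^0 = +1.
(a,b)_19: α=0, u≡17; β=1, v≡12 (mod 19); (17|19)=+1, (12|19)=-1; sign (−1)^0·+1^1·-1^0 = +1.
(a,b)_∞: sgn(-2)=−, sgn(-210273)=−, so -1.
(a,b)_31: α=0, u≡29; β=1, v≡15 (mod 31); (29|31)=-1, (15|31)=-1; sign (−1)^0·-1^1·-1^0 = -1.
(a,b)_2: α=1, β=-8; u≡7, v≡7 (mod 8); ε(u)ε(v)=1·1, αω(v)=1·0, βω(u)=-8·0; sum ≡ 1  ⇒  -1.
(a,b)_17: α=0, u≡15; β=1, v≡10 (mod 17); (15|17)=+1, (10|17)=-1; sign (−1)^0·+1^1·-1^0 = +1.
(a,b)_7: α=0, u≡5; β=1, v≡6 (mod 7); (5|7)=-1, (6|7)=-1; sign (−1)^0·-1^1·-1^0 = -1.
(a,b)_5: α=0, u≡3; β=2, v≡3 (mod 5); (3|5)=-1, (3|5)=-1; sign (−1)^0·-1^2·-1^0 = +1.
Ram(-2, -210273) = {2, 7, 31, ∞}; no ℚ_2-point on the conic.

[2, 7, 31, inf]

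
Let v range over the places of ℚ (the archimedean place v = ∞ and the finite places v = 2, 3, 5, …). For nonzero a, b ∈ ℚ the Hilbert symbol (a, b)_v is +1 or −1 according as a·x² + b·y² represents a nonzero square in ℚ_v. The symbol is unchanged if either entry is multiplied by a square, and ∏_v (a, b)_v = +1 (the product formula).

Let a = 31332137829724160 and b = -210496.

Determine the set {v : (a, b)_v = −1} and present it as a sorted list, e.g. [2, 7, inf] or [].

Mod squares: a ≡ 707135, b ≡ -3289. Check v ∈ {∞, 2, 5, 11, 13, 23, 43}.
v=13: a=13^3·(≡4), b=13^1·(≡6) mod 13; (4|13)=+1, (6|13)=-1; (−1)^{3·1·6}·(+1)^1·(-1)^3 = -1.
v=43: a=43^1·(≡20), b=43^0·(≡32) mod 43; (20|43)=-1, (32|43)=-1; (−1)^{1·0·21}·(-1)^0·(-1)^1 = -1.
v=5: a=5^1·(≡2), b=5^0·(≡4) mod 5; (2|5)=-1, (4|5)=+1; (−1)^{1·0·2}·(-1)^0·(+1)^1 = +1.
v=∞: 707135 > 0 and -3289 < 0  ⇒  (a,b)_∞ = +1.
v=23: a=23^3·(≡22), b=23^1·(≡2) mod 23; (22|23)=-1, (2|23)=+1; (−1)^{3·1·11}·(-1)^1·(+1)^3 = +1.
v=2: v_2(a)=12, v_2(b)=6; units ≡ 7, 7 (mod 8); ε·ε+αω+βω = 1·1+12·0+6·0 ≡ 1  ⇒  (a,b)_2 = -1.
v=11: a=11^3·(≡5), b=11^1·(≡4) mod 11; (5|11)=+1, (4|11)=+1; (−1)^{3·1·5}·(+1)^1·(+1)^3 = -1.
|Ram(707135, -3289)| = 4, even; anisotropic at {2, 11, 13, 43}.

[2, 11, 13, 43]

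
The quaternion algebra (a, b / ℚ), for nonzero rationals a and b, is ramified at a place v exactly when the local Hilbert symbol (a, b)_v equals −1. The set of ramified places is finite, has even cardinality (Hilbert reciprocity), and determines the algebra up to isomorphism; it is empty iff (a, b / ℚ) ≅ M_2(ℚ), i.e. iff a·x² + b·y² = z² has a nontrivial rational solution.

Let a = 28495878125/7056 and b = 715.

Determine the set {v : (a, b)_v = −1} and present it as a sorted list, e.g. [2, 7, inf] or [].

(a, b) ≡ (376805, 715) mod (ℚ^×)²; places V = {2, 3, 5, 7, 11, 13, 17, 31, ∞}.
(a,b)_3: α=-2, u≡2; β=0, v≡1 (mod 3); (2|3)=-1, (1|3)=+1; sign (−1)^0·-1^0·+1^-2 = +1.
(a,b)_2: α=-4, β=0; u≡5, v≡3 (mod 8); ε(u)ε(v)=0·1, αω(v)=-4·1, βω(u)=0·1; sum ≡ 0  ⇒  +1.
(a,b)_∞: sgn(376805)=+, sgn(715)=+, so +1.
(a,b)_13: α=1, u≡11; β=1, v≡3 (mod 13); (11|13)=-1, (3|13)=+1; sign (−1)^0·-1^1·+1^1 = -1.
(a,b)_17: α=1, u≡7; β=0, v≡1 (mod 17); (7|17)=-1, (1|17)=+1; sign (−1)^0·-1^0·+1^1 = +1.
(a,b)_31: α=1, u≡27; β=0, v≡2 (mod 31); (27|31)=-1, (2|31)=+1; sign (−1)^0·-1^0·+1^1 = +1.
(a,b)_5: α=5, u≡1; β=1, v≡3 (mod 5); (1|5)=+1, (3|5)=-1; sign (−1)^0·+1^1·-1^5 = -1.
(a,b)_7: α=-2, u≡2; β=0, v≡1 (mod 7); (2|7)=+1, (1|7)=+1; sign (−1)^0·+1^0·+1^-2 = +1.
(a,b)_11: α=3, u≡4; β=1, v≡10 (mod 11); (4|11)=+1, (10|11)=-1; sign (−1)^1·+1^1·-1^3 = +1.
|Ram(376805, 715)| = 2, even; anisotropic at {5, 13}.

[5, 13]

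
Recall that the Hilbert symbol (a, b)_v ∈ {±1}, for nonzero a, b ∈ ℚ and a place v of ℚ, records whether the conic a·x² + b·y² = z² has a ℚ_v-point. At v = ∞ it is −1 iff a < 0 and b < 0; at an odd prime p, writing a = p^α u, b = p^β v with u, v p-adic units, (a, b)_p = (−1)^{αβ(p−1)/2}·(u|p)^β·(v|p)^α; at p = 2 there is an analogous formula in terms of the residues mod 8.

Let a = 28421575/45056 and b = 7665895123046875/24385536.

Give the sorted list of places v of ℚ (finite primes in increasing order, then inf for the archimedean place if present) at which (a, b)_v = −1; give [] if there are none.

(a, b) ≡ (77, 4290) mod (ℚ^×)²; places V = {2, 3, 5, 7, 11, 13, 31, ∞}.
(a,b)_5: α=2, u≡3; β=9, v≡3 (mod 5); (3|5)=-1, (3|5)=-1; sign (−1)^0·-1^9·-1^2 = -1.
(a,b)_3: α=0, u≡2; β=-5, v≡2 (mod 3); (2|3)=-1, (2|3)=-1; sign (−1)^0·-1^-5·-1^0 = -1.
(a,b)_2: α=-12, β=-11; u≡5, v≡1 (mod 8); ε(u)ε(v)=0·0, αω(v)=-12·0, βω(u)=-11·1; sum ≡ 1  ⇒  -1.
(a,b)_13: α=2, u≡3; β=5, v≡6 (mod 13); (3|13)=+1, (6|13)=-1; sign (−1)^0·+1^5·-1^2 = +1.
(a,b)_∞: sgn(77)=+, sgn(4290)=+, so +1.
(a,b)_11: α=-1, u≡7; β=1, v≡3 (mod 11); (7|11)=-1, (3|11)=+1; sign (−1)^1·-1^1·+1^-1 = +1.
(a,b)_31: α=2, u≡12; β=2, v≡11 (mod 31); (12|31)=-1, (11|31)=-1; sign (−1)^0·-1^2·-1^2 = +1.
(a,b)_7: α=1, u≡2; β=-2, v≡6 (mod 7); (2|7)=+1, (6|7)=-1; sign (−1)^0·+1^-2·-1^1 = -1.
Ram(77, 4290) = {2, 3, 5, 7}; no ℚ_2-point on the conic.

[2, 3, 5, 7]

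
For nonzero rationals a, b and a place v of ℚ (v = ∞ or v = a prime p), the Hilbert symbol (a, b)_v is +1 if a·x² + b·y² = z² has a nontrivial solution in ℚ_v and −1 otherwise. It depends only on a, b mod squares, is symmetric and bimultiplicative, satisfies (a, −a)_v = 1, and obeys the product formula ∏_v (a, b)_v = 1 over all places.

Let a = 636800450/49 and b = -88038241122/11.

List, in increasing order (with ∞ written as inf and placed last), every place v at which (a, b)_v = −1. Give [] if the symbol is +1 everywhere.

[2, 3, 13, 17, 19, 31]

(a, b) ≡ (150722, -5730299718) mod (ℚ^×)²; places V = {2, 3, 5, 7, 11, 13, 17, 19, 23, 29, 31, ∞}.
(a,b)_5: α=2, u≡2; β=0, v≡3 (mod 5); (2|5)=-1, (3|5)=-1; sign (−1)^0·-1^0·-1^2 = +1.
(a,b)_11: α=1, u≡8; β=-1, v≡4 (mod 11); (8|11)=-1, (4|11)=+1; sign (−1)^1·-1^-1·+1^1 = +1.
(a,b)_∞: sgn(150722)=+, sgn(-5730299718)=−, so +1.
(a,b)_29: α=0, u≡9; β=1, v≡25 (mod 29); (9|29)=+1, (25|29)=+1; sign (−1)^0·+1^1·+1^0 = +1.
(a,b)_17: α=1, u≡2; β=1, v≡6 (mod 17); (2|17)=+1, (6|17)=-1; sign (−1)^0·+1^1·-1^1 = -1.
(a,b)_2: α=1, β=1; u≡1, v≡5 (mod 8); ε(u)ε(v)=0·0, αω(v)=1·1, βω(u)=1·0; sum ≡ 1  ⇒  -1.
(a,b)_23: α=0, u≡16; β=1, v≡12 (mod 23); (16|23)=+1, (12|23)=+1; sign (−1)^0·+1^1·+1^0 = +1.
(a,b)_7: α=-2, u≡6; β=0, v≡2 (mod 7); (6|7)=-1, (2|7)=+1; sign (−1)^0·-1^0·+1^-2 = +1.
(a,b)_13: α=3, u≡8; β=3, v≡10 (mod 13); (8|13)=-1, (10|13)=+1; sign (−1)^0·-1^3·+1^3 = -1.
(a,b)_3: α=0, u≡2; β=1, v≡1 (mod 3); (2|3)=-1, (1|3)=+1; sign (−1)^0·-1^1·+1^0 = -1.
(a,b)_19: α=0, u≡2; β=1, v≡5 (mod 19); (2|19)=-1, (5|19)=+1; sign (−1)^0·-1^1·+1^0 = -1.
(a,b)_31: α=1, u≡13; β=1, v≡17 (mod 31); (13|31)=-1, (17|31)=-1; sign (−1)^1·-1^1·-1^1 = -1.
Ram(150722, -5730299718) = {2, 3, 13, 17, 19, 31}; no ℚ_2-point on the conic.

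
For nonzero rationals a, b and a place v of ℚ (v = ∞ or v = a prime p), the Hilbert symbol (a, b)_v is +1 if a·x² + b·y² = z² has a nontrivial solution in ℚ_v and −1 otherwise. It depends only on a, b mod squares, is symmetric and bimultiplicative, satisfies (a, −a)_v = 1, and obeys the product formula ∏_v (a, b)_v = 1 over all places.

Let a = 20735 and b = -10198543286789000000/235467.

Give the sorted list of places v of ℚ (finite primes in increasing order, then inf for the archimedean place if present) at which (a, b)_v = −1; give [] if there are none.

[5, 13, 17, 29]

Mod squares: a ≡ 20735, b ≡ -9367. Check v ∈ {∞, 2, 3, 5, 11, 13, 17, 19, 29}.
v=5: a=5^1·(≡2), b=5^6·(≡2) mod 5; (2|5)=-1, (2|5)=-1; (−1)^{1·6·2}·(-1)^6·(-1)^1 = -1.
v=3: a=3^0·(≡2), b=3^-6·(≡2) mod 3; (2|3)=-1, (2|3)=-1; (−1)^{0·-6·1}·(-1)^-6·(-1)^0 = +1.
v=11: a=11^1·(≡4), b=11^4·(≡1) mod 11; (4|11)=+1, (1|11)=+1; (−1)^{1·4·5}·(+1)^4·(+1)^1 = +1.
v=19: a=19^0·(≡6), b=19^-1·(≡5) mod 19; (6|19)=+1, (5|19)=+1; (−1)^{0·-1·9}·(+1)^-1·(+1)^0 = +1.
v=13: a=13^1·(≡9), b=13^4·(≡8) mod 13; (9|13)=+1, (8|13)=-1; (−1)^{1·4·6}·(+1)^4·(-1)^1 = -1.
v=29: a=29^1·(≡19), b=29^3·(≡7) mod 29; (19|29)=-1, (7|29)=+1; (−1)^{1·3·14}·(-1)^3·(+1)^1 = -1.
v=2: v_2(a)=0, v_2(b)=6; units ≡ 7, 1 (mod 8); ε·ε+αω+βω = 1·0+0·0+6·0 ≡ 0  ⇒  (a,b)_2 = +1.
v=17: a=17^0·(≡12), b=17^-1·(≡14) mod 17; (12|17)=-1, (14|17)=-1; (−1)^{0·-1·8}·(-1)^-1·(-1)^0 = -1.
v=∞: 20735 > 0 and -9367 < 0  ⇒  (a,b)_∞ = +1.
Ram(20735, -9367) = {5, 13, 17, 29}; no ℚ_5-point on the conic.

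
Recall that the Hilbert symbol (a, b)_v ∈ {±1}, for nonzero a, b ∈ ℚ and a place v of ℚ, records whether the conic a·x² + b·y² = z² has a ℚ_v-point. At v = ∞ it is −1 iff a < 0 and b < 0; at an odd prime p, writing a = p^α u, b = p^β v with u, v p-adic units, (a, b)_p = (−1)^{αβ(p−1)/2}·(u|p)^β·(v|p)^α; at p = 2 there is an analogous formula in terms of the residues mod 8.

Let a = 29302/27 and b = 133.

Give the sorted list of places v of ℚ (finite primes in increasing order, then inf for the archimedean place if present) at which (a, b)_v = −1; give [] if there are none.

(a, b) ≡ (1794, 133) mod (ℚ^×)²; places V = {2, 3, 7, 13, 19, 23, ∞}.
(a,b)_7: α=2, u≡4; β=1, v≡5 (mod 7); (4|7)=+1, (5|7)=-1; sign (−1)^0·+1^1·-1^2 = +1.
(a,b)_3: α=-3, u≡1; β=0, v≡1 (mod 3); (1|3)=+1, (1|3)=+1; sign (−1)^0·+1^0·+1^-3 = +1.
(a,b)_∞: sgn(1794)=+, sgn(133)=+, so +1.
(a,b)_2: α=1, β=0; u≡1, v≡5 (mod 8); ε(u)ε(v)=0·0, αω(v)=1·1, βω(u)=0·0; sum ≡ 1  ⇒  -1.
(a,b)_19: α=0, u≡10; β=1, v≡7 (mod 19); (10|19)=-1, (7|19)=+1; sign (−1)^0·-1^1·+1^0 = -1.
(a,b)_13: α=1, u≡5; β=0, v≡3 (mod 13); (5|13)=-1, (3|13)=+1; sign (−1)^0·-1^0·+1^1 = +1.
(a,b)_23: α=1, u≡8; β=0, v≡18 (mod 23); (8|23)=+1, (18|23)=+1; sign (−1)^0·+1^0·+1^1 = +1.
Ram(1794, 133) = {2, 19}; no ℚ_2-point on the conic.

[2, 19]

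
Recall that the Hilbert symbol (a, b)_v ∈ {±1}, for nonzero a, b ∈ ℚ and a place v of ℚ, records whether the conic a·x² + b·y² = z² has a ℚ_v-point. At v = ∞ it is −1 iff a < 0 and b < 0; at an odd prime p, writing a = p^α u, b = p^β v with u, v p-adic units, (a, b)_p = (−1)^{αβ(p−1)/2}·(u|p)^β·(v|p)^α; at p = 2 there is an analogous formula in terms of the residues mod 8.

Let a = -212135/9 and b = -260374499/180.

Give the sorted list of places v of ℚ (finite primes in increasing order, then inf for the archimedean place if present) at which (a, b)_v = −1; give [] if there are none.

[5, 19, 29, inf]

Mod squares: a ≡ -212135, b ≡ -3606295. Check v ∈ {∞, 2, 3, 5, 7, 11, 17, 19, 29}.
v=19: a=19^1·(≡5), b=19^3·(≡17) mod 19; (5|19)=+1, (17|19)=+1; (−1)^{1·3·9}·(+1)^3·(+1)^1 = -1.
v=17: a=17^0·(≡16), b=17^1·(≡2) mod 17; (16|17)=+1, (2|17)=+1; (−1)^{0·1·8}·(+1)^1·(+1)^0 = +1.
v=2: v_2(a)=0, v_2(b)=-2; units ≡ 1, 1 (mod 8); ε·ε+αω+βω = 0·0+0·0+-2·0 ≡ 0  ⇒  (a,b)_2 = +1.
v=∞: -212135 < 0 and -3606295 < 0  ⇒  (a,b)_∞ = -1.
v=7: a=7^1·(≡6), b=7^1·(≡1) mod 7; (6|7)=-1, (1|7)=+1; (−1)^{1·1·3}·(-1)^1·(+1)^1 = +1.
v=29: a=29^1·(≡25), b=29^1·(≡19) mod 29; (25|29)=+1, (19|29)=-1; (−1)^{1·1·14}·(+1)^1·(-1)^1 = -1.
v=11: a=11^1·(≡1), b=11^1·(≡10) mod 11; (1|11)=+1, (10|11)=-1; (−1)^{1·1·5}·(+1)^1·(-1)^1 = +1.
v=5: a=5^1·(≡2), b=5^-1·(≡1) mod 5; (2|5)=-1, (1|5)=+1; (−1)^{1·-1·2}·(-1)^-1·(+1)^1 = -1.
v=3: a=3^-2·(≡1), b=3^-2·(≡2) mod 3; (1|3)=+1, (2|3)=-1; (−1)^{-2·-2·1}·(+1)^-2·(-1)^-2 = +1.
Ram(-212135, -3606295) = {5, 19, 29, ∞}; no ℚ_5-point on the conic.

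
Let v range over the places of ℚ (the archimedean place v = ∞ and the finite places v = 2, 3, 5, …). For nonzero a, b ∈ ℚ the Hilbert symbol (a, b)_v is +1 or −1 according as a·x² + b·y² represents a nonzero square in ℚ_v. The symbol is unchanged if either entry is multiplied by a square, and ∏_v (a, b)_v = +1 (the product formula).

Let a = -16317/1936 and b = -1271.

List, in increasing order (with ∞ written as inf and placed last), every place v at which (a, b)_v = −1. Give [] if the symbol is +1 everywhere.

(a, b) ≡ (-37, -1271) mod (ℚ^×)²; places V = {2, 3, 7, 11, 31, 37, 41, ∞}.
(a,b)_11: α=-2, u≡8; β=0, v≡5 (mod 11); (8|11)=-1, (5|11)=+1; sign (−1)^0·-1^0·+1^-2 = +1.
(a,b)_3: α=2, u≡2; β=0, v≡1 (mod 3); (2|3)=-1, (1|3)=+1; sign (−1)^0·-1^0·+1^2 = +1.
(a,b)_41: α=0, u≡32; β=1, v≡10 (mod 41); (32|41)=+1, (10|41)=+1; sign (−1)^0·+1^1·+1^0 = +1.
(a,b)_∞: sgn(-37)=−, sgn(-1271)=−, so -1.
(a,b)_2: α=-4, β=0; u≡3, v≡1 (mod 8); ε(u)ε(v)=1·0, αω(v)=-4·0, βω(u)=0·1; sum ≡ 0  ⇒  +1.
(a,b)_31: α=0, u≡28; β=1, v≡21 (mod 31); (28|31)=+1, (21|31)=-1; sign (−1)^0·+1^1·-1^0 = +1.
(a,b)_7: α=2, u≡6; β=0, v≡3 (mod 7); (6|7)=-1, (3|7)=-1; sign (−1)^0·-1^0·-1^2 = +1.
(a,b)_37: α=1, u≡28; β=0, v≡24 (mod 37); (28|37)=+1, (24|37)=-1; sign (−1)^0·+1^0·-1^1 = -1.
Ram(-37, -1271) = {37, ∞}; no ℚ_37-point on the conic.

[37, inf]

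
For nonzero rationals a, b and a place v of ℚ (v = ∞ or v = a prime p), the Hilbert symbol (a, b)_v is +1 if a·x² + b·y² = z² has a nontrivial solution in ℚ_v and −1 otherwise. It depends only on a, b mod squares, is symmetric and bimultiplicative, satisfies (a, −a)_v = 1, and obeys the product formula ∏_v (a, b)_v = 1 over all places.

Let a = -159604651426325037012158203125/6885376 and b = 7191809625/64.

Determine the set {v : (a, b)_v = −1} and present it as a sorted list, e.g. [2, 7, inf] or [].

[3, 5, 11, 17]

Mod squares: a ≡ -5005, b ≡ 5870865. Check v ∈ {∞, 2, 3, 5, 7, 11, 13, 17, 19, 23, 41}.
v=23: a=23^2·(≡6), b=23^1·(≡8) mod 23; (6|23)=+1, (8|23)=+1; (−1)^{2·1·11}·(+1)^1·(+1)^2 = +1.
v=13: a=13^3·(≡8), b=13^1·(≡6) mod 13; (8|13)=-1, (6|13)=-1; (−1)^{3·1·6}·(-1)^1·(-1)^3 = +1.
v=7: a=7^3·(≡6), b=7^3·(≡2) mod 7; (6|7)=-1, (2|7)=+1; (−1)^{3·3·3}·(-1)^3·(+1)^3 = +1.
v=3: a=3^10·(≡2), b=3^1·(≡1) mod 3; (2|3)=-1, (1|3)=+1; (−1)^{10·1·1}·(-1)^1·(+1)^10 = -1.
v=∞: -5005 < 0 and 5870865 > 0  ⇒  (a,b)_∞ = +1.
v=11: a=11^3·(≡6), b=11^1·(≡10) mod 11; (6|11)=-1, (10|11)=-1; (−1)^{3·1·5}·(-1)^1·(-1)^3 = -1.
v=19: a=19^2·(≡17), b=19^0·(≡11) mod 19; (17|19)=+1, (11|19)=+1; (−1)^{2·0·9}·(+1)^0·(+1)^2 = +1.
v=2: v_2(a)=-12, v_2(b)=-6; units ≡ 3, 1 (mod 8); ε·ε+αω+βω = 1·0+-12·0+-6·1 ≡ 0  ⇒  (a,b)_2 = +1.
v=5: a=5^11·(≡1), b=5^3·(≡3) mod 5; (1|5)=+1, (3|5)=-1; (−1)^{11·3·2}·(+1)^3·(-1)^11 = -1.
v=41: a=41^-2·(≡38), b=41^0·(≡14) mod 41; (38|41)=-1, (14|41)=-1; (−1)^{-2·0·20}·(-1)^0·(-1)^-2 = +1.
v=17: a=17^2·(≡11), b=17^1·(≡11) mod 17; (11|17)=-1, (11|17)=-1; (−1)^{2·1·8}·(-1)^1·(-1)^2 = -1.
Ram(-5005, 5870865) = {3, 5, 11, 17}; no ℚ_3-point on the conic.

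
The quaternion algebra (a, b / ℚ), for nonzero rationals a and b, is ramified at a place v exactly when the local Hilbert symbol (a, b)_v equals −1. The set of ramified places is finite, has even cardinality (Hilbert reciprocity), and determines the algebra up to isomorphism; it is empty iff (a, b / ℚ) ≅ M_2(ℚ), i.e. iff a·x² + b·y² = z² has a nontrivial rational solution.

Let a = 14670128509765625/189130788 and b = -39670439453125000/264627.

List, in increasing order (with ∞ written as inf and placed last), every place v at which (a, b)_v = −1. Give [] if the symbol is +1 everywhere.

(a, b) ≡ (2145, -390) mod (ℚ^×)²; places V = {2, 3, 5, 7, 11, 13, 19, 43, ∞}.
(a,b)_∞: sgn(2145)=+, sgn(-390)=−, so +1.
(a,b)_19: α=-2, u≡7; β=0, v≡9 (mod 19); (7|19)=+1, (9|19)=+1; sign (−1)^0·+1^0·+1^-2 = +1.
(a,b)_5: α=9, u≡4; β=13, v≡3 (mod 5); (4|5)=+1, (3|5)=-1; sign (−1)^0·+1^13·-1^9 = -1.
(a,b)_3: α=-5, u≡1; β=-7, v≡2 (mod 3); (1|3)=+1, (2|3)=-1; sign (−1)^1·+1^-7·-1^-5 = +1.
(a,b)_7: α=-2, u≡3; β=0, v≡2 (mod 7); (3|7)=-1, (2|7)=+1; sign (−1)^0·-1^0·+1^-2 = +1.
(a,b)_43: α=4, u≡24; β=2, v≡21 (mod 43); (24|43)=+1, (21|43)=+1; sign (−1)^0·+1^2·+1^4 = +1.
(a,b)_2: α=-2, β=3; u≡1, v≡5 (mod 8); ε(u)ε(v)=0·0, αω(v)=-2·1, βω(u)=3·0; sum ≡ 0  ⇒  +1.
(a,b)_13: α=3, u≡3; β=3, v≡3 (mod 13); (3|13)=+1, (3|13)=+1; sign (−1)^0·+1^3·+1^3 = +1.
(a,b)_11: α=-1, u≡7; β=-2, v≡7 (mod 11); (7|11)=-1, (7|11)=-1; sign (−1)^0·-1^-2·-1^-1 = -1.
(2145, -390 / ℚ) ramifies at {5, 11}: a division algebra.

[5, 11]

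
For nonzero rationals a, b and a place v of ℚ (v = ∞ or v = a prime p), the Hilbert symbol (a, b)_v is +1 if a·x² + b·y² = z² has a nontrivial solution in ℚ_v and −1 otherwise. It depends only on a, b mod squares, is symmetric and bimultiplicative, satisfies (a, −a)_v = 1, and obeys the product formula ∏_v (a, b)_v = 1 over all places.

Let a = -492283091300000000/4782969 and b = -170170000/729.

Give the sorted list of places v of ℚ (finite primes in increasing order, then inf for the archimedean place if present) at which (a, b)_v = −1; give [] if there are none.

[2, inf]

Mod squares: a ≡ -17, b ≡ -17017. Check v ∈ {∞, 2, 3, 5, 7, 11, 13, 17}.
v=5: a=5^8·(≡3), b=5^4·(≡2) mod 5; (3|5)=-1, (2|5)=-1; (−1)^{8·4·2}·(-1)^4·(-1)^8 = +1.
v=17: a=17^3·(≡2), b=17^1·(≡13) mod 17; (2|17)=+1, (13|17)=+1; (−1)^{3·1·8}·(+1)^1·(+1)^3 = +1.
v=7: a=7^2·(≡2), b=7^1·(≡6) mod 7; (2|7)=+1, (6|7)=-1; (−1)^{2·1·3}·(+1)^1·(-1)^2 = +1.
v=13: a=13^2·(≡1), b=13^1·(≡12) mod 13; (1|13)=+1, (12|13)=+1; (−1)^{2·1·6}·(+1)^1·(+1)^2 = +1.
v=11: a=11^2·(≡9), b=11^1·(≡5) mod 11; (9|11)=+1, (5|11)=+1; (−1)^{2·1·5}·(+1)^1·(+1)^2 = +1.
v=∞: -17 < 0 and -17017 < 0  ⇒  (a,b)_∞ = -1.
v=2: v_2(a)=8, v_2(b)=4; units ≡ 7, 7 (mod 8); ε·ε+αω+βω = 1·1+8·0+4·0 ≡ 1  ⇒  (a,b)_2 = -1.
v=3: a=3^-14·(≡1), b=3^-6·(≡2) mod 3; (1|3)=+1, (2|3)=-1; (−1)^{-14·-6·1}·(+1)^-6·(-1)^-14 = +1.
|Ram(-17, -17017)| = 2, even; anisotropic at {2, ∞}.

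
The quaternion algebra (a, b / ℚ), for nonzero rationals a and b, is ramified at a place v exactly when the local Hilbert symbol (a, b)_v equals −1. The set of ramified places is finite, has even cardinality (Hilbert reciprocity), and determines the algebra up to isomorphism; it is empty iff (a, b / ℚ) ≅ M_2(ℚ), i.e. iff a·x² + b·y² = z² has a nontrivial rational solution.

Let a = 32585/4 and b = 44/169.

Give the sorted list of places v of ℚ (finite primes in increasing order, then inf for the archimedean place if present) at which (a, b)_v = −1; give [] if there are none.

[]

Mod squares: a ≡ 665, b ≡ 11. Check v ∈ {∞, 2, 5, 7, 11, 13, 19}.
v=7: a=7^3·(≡1), b=7^0·(≡2) mod 7; (1|7)=+1, (2|7)=+1; (−1)^{3·0·3}·(+1)^0·(+1)^3 = +1.
v=13: a=13^0·(≡5), b=13^-2·(≡5) mod 13; (5|13)=-1, (5|13)=-1; (−1)^{0·-2·6}·(-1)^-2·(-1)^0 = +1.
v=2: v_2(a)=-2, v_2(b)=2; units ≡ 1, 3 (mod 8); ε·ε+αω+βω = 0·1+-2·1+2·0 ≡ 0  ⇒  (a,b)_2 = +1.
v=∞: 665 > 0 and 11 > 0  ⇒  (a,b)_∞ = +1.
v=5: a=5^1·(≡3), b=5^0·(≡1) mod 5; (3|5)=-1, (1|5)=+1; (−1)^{1·0·2}·(-1)^0·(+1)^1 = +1.
v=11: a=11^0·(≡9), b=11^1·(≡1) mod 11; (9|11)=+1, (1|11)=+1; (−1)^{0·1·5}·(+1)^1·(+1)^0 = +1.
v=19: a=19^1·(≡6), b=19^0·(≡16) mod 19; (6|19)=+1, (16|19)=+1; (−1)^{1·0·9}·(+1)^0·(+1)^1 = +1.
Ram(a, b) = ∅: the form 665·x² + 11·y² − z² is isotropic over every ℚ_v, so by Hasse–Minkowski it is isotropic over ℚ.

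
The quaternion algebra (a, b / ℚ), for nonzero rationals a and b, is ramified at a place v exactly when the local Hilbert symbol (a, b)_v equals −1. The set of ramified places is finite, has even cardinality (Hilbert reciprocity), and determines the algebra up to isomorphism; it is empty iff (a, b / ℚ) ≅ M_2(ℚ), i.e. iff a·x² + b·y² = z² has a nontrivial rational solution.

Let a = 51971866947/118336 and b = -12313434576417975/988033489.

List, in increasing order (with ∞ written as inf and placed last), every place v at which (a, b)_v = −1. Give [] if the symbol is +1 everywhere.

(a, b) ≡ (667667, -51359) mod (ℚ^×)²; places V = {2, 3, 5, 7, 11, 13, 17, 23, 29, 31, 43, ∞}.
(a,b)_31: α=2, u≡25; β=2, v≡2 (mod 31); (25|31)=+1, (2|31)=+1; sign (−1)^0·+1^2·+1^2 = +1.
(a,b)_3: α=4, u≡2; β=10, v≡1 (mod 3); (2|3)=-1, (1|3)=+1; sign (−1)^0·-1^10·+1^4 = +1.
(a,b)_2: α=-6, β=0; u≡3, v≡1 (mod 8); ε(u)ε(v)=1·0, αω(v)=-6·0, βω(u)=0·1; sum ≡ 0  ⇒  +1.
(a,b)_7: α=1, u≡6; β=1, v≡5 (mod 7); (6|7)=-1, (5|7)=-1; sign (−1)^1·-1^1·-1^1 = -1.
(a,b)_17: α=0, u≡1; β=-2, v≡4 (mod 17); (1|17)=+1, (4|17)=+1; sign (−1)^0·+1^-2·+1^0 = +1.
(a,b)_23: α=1, u≡4; β=1, v≡20 (mod 23); (4|23)=+1, (20|23)=-1; sign (−1)^1·+1^1·-1^1 = +1.
(a,b)_∞: sgn(667667)=+, sgn(-51359)=−, so +1.
(a,b)_13: α=1, u≡9; β=2, v≡12 (mod 13); (9|13)=+1, (12|13)=+1; sign (−1)^0·+1^2·+1^1 = +1.
(a,b)_11: α=1, u≡8; β=1, v≡8 (mod 11); (8|11)=-1, (8|11)=-1; sign (−1)^1·-1^1·-1^1 = -1.
(a,b)_5: α=0, u≡2; β=2, v≡4 (mod 5); (2|5)=-1, (4|5)=+1; sign (−1)^0·-1^2·+1^0 = +1.
(a,b)_43: α=-2, u≡40; β=-4, v≡37 (mod 43); (40|43)=+1, (37|43)=-1; sign (−1)^0·+1^-4·-1^-2 = +1.
(a,b)_29: α=1, u≡19; β=1, v≡11 (mod 29); (19|29)=-1, (11|29)=-1; sign (−1)^0·-1^1·-1^1 = +1.
Ram(667667, -51359) = {7, 11}; no ℚ_7-point on the conic.

[7, 11]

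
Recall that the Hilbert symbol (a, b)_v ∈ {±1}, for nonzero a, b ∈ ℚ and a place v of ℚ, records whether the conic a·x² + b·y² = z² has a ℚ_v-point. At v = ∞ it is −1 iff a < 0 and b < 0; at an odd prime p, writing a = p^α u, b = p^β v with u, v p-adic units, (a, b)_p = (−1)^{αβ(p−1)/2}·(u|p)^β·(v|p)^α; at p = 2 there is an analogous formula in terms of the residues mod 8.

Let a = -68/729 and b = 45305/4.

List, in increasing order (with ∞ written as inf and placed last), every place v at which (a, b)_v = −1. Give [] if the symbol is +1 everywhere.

(a, b) ≡ (-17, 45305) mod (ℚ^×)²; places V = {2, 3, 5, 13, 17, 41, ∞}.
(a,b)_∞: sgn(-17)=−, sgn(45305)=+, so +1.
(a,b)_2: α=2, β=-2; u≡7, v≡1 (mod 8); ε(u)ε(v)=1·0, αω(v)=2·0, βω(u)=-2·0; sum ≡ 0  ⇒  +1.
(a,b)_13: α=0, u≡10; β=1, v≡10 (mod 13); (10|13)=+1, (10|13)=+1; sign (−1)^0·+1^1·+1^0 = +1.
(a,b)_17: α=1, u≡2; β=1, v≡16 (mod 17); (2|17)=+1, (16|17)=+1; sign (−1)^0·+1^1·+1^1 = +1.
(a,b)_3: α=-6, u≡1; β=0, v≡2 (mod 3); (1|3)=+1, (2|3)=-1; sign (−1)^0·+1^0·-1^-6 = +1.
(a,b)_41: α=0, u≡3; β=1, v≡20 (mod 41); (3|41)=-1, (20|41)=+1; sign (−1)^0·-1^1·+1^0 = -1.
(a,b)_5: α=0, u≡3; β=1, v≡4 (mod 5); (3|5)=-1, (4|5)=+1; sign (−1)^0·-1^1·+1^0 = -1.
Ram(-17, 45305) = {5, 41}; no ℚ_5-point on the conic.

[5, 41]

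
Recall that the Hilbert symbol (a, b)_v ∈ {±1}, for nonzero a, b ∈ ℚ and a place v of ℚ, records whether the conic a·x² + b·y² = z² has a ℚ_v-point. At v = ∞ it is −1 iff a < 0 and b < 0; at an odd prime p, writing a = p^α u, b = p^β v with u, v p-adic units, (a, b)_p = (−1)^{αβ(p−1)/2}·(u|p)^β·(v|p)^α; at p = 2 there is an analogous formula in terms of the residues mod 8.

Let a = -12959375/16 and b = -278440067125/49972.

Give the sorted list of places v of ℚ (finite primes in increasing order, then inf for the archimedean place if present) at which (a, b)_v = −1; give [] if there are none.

[5, 11, 23, inf]

(a, b) ≡ (-20735, -476905) mod (ℚ^×)²; places V = {2, 5, 11, 13, 19, 23, 29, 31, ∞}.
(a,b)_2: α=-4, β=-2; u≡1, v≡7 (mod 8); ε(u)ε(v)=0·1, αω(v)=-4·0, βω(u)=-2·0; sum ≡ 0  ⇒  +1.
(a,b)_29: α=1, u≡10; β=3, v≡19 (mod 29); (10|29)=-1, (19|29)=-1; sign (−1)^0·-1^3·-1^1 = +1.
(a,b)_5: α=5, u≡3; β=3, v≡4 (mod 5); (3|5)=-1, (4|5)=+1; sign (−1)^0·-1^3·+1^5 = -1.
(a,b)_19: α=0, u≡15; β=2, v≡3 (mod 19); (15|19)=-1, (3|19)=-1; sign (−1)^0·-1^2·-1^0 = +1.
(a,b)_23: α=0, u≡20; β=1, v≡22 (mod 23); (20|23)=-1, (22|23)=-1; sign (−1)^0·-1^1·-1^0 = -1.
(a,b)_13: α=1, u≡10; β=-1, v≡3 (mod 13); (10|13)=+1, (3|13)=+1; sign (−1)^0·+1^-1·+1^1 = +1.
(a,b)_31: α=0, u≡9; β=-2, v≡13 (mod 31); (9|31)=+1, (13|31)=-1; sign (−1)^0·+1^-2·-1^0 = +1.
(a,b)_11: α=1, u≡6; β=1, v≡6 (mod 11); (6|11)=-1, (6|11)=-1; sign (−1)^1·-1^1·-1^1 = -1.
(a,b)_∞: sgn(-20735)=−, sgn(-476905)=−, so -1.
|Ram(-20735, -476905)| = 4, even; anisotropic at {5, 11, 23, ∞}.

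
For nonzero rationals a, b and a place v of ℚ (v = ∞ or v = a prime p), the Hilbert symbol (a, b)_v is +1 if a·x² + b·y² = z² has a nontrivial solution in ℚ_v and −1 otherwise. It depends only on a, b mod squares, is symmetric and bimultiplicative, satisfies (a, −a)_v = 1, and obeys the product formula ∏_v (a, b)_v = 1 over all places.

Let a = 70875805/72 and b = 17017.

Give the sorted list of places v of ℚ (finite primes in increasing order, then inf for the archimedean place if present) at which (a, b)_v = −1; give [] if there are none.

[5, 7, 11, 17]

(a, b) ≡ (10010, 17017) mod (ℚ^×)²; places V = {2, 3, 5, 7, 11, 13, 17, ∞}.
(a,b)_11: α=1, u≡10; β=1, v≡7 (mod 11); (10|11)=-1, (7|11)=-1; sign (−1)^1·-1^1·-1^1 = -1.
(a,b)_17: α=2, u≡5; β=1, v≡15 (mod 17); (5|17)=-1, (15|17)=+1; sign (−1)^0·-1^1·+1^2 = -1.
(a,b)_2: α=-3, β=0; u≡5, v≡1 (mod 8); ε(u)ε(v)=0·0, αω(v)=-3·0, βω(u)=0·1; sum ≡ 0  ⇒  +1.
(a,b)_∞: sgn(10010)=+, sgn(17017)=+, so +1.
(a,b)_13: α=1, u≡12; β=1, v≡9 (mod 13); (12|13)=+1, (9|13)=+1; sign (−1)^0·+1^1·+1^1 = +1.
(a,b)_5: α=1, u≡3; β=0, v≡2 (mod 5); (3|5)=-1, (2|5)=-1; sign (−1)^0·-1^0·-1^1 = -1.
(a,b)_3: α=-2, u≡2; β=0, v≡1 (mod 3); (2|3)=-1, (1|3)=+1; sign (−1)^0·-1^0·+1^-2 = +1.
(a,b)_7: α=3, u≡1; β=1, v≡2 (mod 7); (1|7)=+1, (2|7)=+1; sign (−1)^1·+1^1·+1^3 = -1.
Ram(10010, 17017) = {5, 7, 11, 17}; no ℚ_5-point on the conic.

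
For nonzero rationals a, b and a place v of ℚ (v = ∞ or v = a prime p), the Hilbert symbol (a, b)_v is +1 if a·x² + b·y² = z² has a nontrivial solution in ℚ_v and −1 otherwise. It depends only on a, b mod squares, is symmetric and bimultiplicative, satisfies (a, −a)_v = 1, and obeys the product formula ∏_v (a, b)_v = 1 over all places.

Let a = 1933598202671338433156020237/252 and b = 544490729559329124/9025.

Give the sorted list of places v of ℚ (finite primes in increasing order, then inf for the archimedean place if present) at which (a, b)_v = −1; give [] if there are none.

(a, b) ≡ (2561251, 1209) mod (ℚ^×)²; places V = {2, 3, 5, 7, 11, 13, 17, 19, 29, 31, 37, ∞}.
(a,b)_11: α=3, u≡9; β=2, v≡7 (mod 11); (9|11)=+1, (7|11)=-1; sign (−1)^0·+1^2·-1^3 = -1.
(a,b)_31: α=5, u≡23; β=3, v≡2 (mod 31); (23|31)=-1, (2|31)=+1; sign (−1)^1·-1^3·+1^5 = +1.
(a,b)_∞: sgn(2561251)=+, sgn(1209)=+, so +1.
(a,b)_37: α=3, u≡25; β=2, v≡21 (mod 37); (25|37)=+1, (21|37)=+1; sign (−1)^0·+1^2·+1^3 = +1.
(a,b)_19: α=0, u≡8; β=-2, v≡10 (mod 19); (8|19)=-1, (10|19)=-1; sign (−1)^0·-1^-2·-1^0 = +1.
(a,b)_29: α=5, u≡8; β=4, v≡5 (mod 29); (8|29)=-1, (5|29)=+1; sign (−1)^0·-1^4·+1^5 = +1.
(a,b)_2: α=-2, β=2; u≡3, v≡1 (mod 8); ε(u)ε(v)=1·0, αω(v)=-2·0, βω(u)=2·1; sum ≡ 0  ⇒  +1.
(a,b)_13: α=2, u≡12; β=1, v≡2 (mod 13); (12|13)=+1, (2|13)=-1; sign (−1)^0·+1^1·-1^2 = +1.
(a,b)_5: α=0, u≡1; β=-2, v≡4 (mod 5); (1|5)=+1, (4|5)=+1; sign (−1)^0·+1^-2·+1^0 = +1.
(a,b)_3: α=-2, u≡1; β=1, v≡1 (mod 3); (1|3)=+1, (1|3)=+1; sign (−1)^0·+1^1·+1^-2 = +1.
(a,b)_17: α=2, u≡5; β=0, v≡8 (mod 17); (5|17)=-1, (8|17)=+1; sign (−1)^0·-1^0·+1^2 = +1.
(a,b)_7: α=-1, u≡3; β=0, v≡6 (mod 7); (3|7)=-1, (6|7)=-1; sign (−1)^0·-1^0·-1^-1 = -1.
|Ram(2561251, 1209)| = 2, even; anisotropic at {7, 11}.

[7, 11]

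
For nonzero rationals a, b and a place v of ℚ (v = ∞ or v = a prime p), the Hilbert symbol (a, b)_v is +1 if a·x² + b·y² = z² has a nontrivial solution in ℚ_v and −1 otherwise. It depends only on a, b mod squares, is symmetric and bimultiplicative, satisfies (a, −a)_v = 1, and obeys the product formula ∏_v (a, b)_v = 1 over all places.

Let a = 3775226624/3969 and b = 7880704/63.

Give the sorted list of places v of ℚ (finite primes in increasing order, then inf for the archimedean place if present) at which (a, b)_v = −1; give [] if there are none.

[2, 37]

(a, b) ≡ (14746979, 3367) mod (ℚ^×)²; places V = {2, 3, 7, 13, 23, 31, 37, 43, ∞}.
(a,b)_7: α=-2, u≡2; β=-1, v≡3 (mod 7); (2|7)=+1, (3|7)=-1; sign (−1)^0·+1^-1·-1^-2 = +1.
(a,b)_43: α=1, u≡42; β=0, v≡9 (mod 43); (42|43)=-1, (9|43)=+1; sign (−1)^0·-1^0·+1^1 = +1.
(a,b)_2: α=8, β=14; u≡3, v≡7 (mod 8); ε(u)ε(v)=1·1, αω(v)=8·0, βω(u)=14·1; sum ≡ 1  ⇒  -1.
(a,b)_3: α=-4, u≡2; β=-2, v≡1 (mod 3); (2|3)=-1, (1|3)=+1; sign (−1)^0·-1^-2·+1^-4 = +1.
(a,b)_23: α=1, u≡4; β=0, v≡18 (mod 23); (4|23)=+1, (18|23)=+1; sign (−1)^0·+1^0·+1^1 = +1.
(a,b)_∞: sgn(14746979)=+, sgn(3367)=+, so +1.
(a,b)_37: α=1, u≡25; β=1, v≡15 (mod 37); (25|37)=+1, (15|37)=-1; sign (−1)^0·+1^1·-1^1 = -1.
(a,b)_13: α=1, u≡10; β=1, v≡4 (mod 13); (10|13)=+1, (4|13)=+1; sign (−1)^0·+1^1·+1^1 = +1.
(a,b)_31: α=1, u≡19; β=0, v≡8 (mod 31); (19|31)=+1, (8|31)=+1; sign (−1)^0·+1^0·+1^1 = +1.
(14746979, 3367 / ℚ) ramifies at {2, 37}: a division algebra.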